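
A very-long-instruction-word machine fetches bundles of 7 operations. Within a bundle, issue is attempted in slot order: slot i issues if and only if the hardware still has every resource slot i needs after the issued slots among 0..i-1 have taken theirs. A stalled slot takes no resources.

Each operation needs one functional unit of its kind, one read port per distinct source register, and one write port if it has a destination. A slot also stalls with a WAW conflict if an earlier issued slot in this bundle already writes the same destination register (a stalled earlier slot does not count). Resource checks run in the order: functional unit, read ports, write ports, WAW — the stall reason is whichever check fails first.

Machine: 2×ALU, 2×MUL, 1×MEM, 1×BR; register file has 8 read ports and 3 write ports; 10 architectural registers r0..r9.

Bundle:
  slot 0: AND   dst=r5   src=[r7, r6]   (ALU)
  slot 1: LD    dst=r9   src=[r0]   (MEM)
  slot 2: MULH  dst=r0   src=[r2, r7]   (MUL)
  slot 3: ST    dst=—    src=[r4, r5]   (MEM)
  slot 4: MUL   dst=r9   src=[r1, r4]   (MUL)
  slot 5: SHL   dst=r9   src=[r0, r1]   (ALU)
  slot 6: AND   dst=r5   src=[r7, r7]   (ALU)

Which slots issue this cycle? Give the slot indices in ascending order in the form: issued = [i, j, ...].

[0] ALU needs rd=2 wr=1: ok; after: ALU=1 MUL=2 MEM=1 BR=1, R=6, W=2
[1] MEM needs rd=1 wr=1: ok; after: ALU=1 MUL=2 MEM=0 BR=1, R=5, W=1
[2] MUL needs rd=2 wr=1: ok; after: ALU=1 MUL=1 MEM=0 BR=1, R=3, W=0
[3] MEM needs rd=2 wr=0: FU; after: ALU=1 MUL=1 MEM=0 BR=1, R=3, W=0
[4] MUL needs rd=2 wr=1: WR_PORT; after: ALU=1 MUL=1 MEM=0 BR=1, R=3, W=0
[5] ALU needs rd=2 wr=1: WR_PORT; after: ALU=1 MUL=1 MEM=0 BR=1, R=3, W=0
[6] ALU needs rd=1 wr=1: WR_PORT; after: ALU=1 MUL=1 MEM=0 BR=1, R=3, W=0

issued = [0, 1, 2]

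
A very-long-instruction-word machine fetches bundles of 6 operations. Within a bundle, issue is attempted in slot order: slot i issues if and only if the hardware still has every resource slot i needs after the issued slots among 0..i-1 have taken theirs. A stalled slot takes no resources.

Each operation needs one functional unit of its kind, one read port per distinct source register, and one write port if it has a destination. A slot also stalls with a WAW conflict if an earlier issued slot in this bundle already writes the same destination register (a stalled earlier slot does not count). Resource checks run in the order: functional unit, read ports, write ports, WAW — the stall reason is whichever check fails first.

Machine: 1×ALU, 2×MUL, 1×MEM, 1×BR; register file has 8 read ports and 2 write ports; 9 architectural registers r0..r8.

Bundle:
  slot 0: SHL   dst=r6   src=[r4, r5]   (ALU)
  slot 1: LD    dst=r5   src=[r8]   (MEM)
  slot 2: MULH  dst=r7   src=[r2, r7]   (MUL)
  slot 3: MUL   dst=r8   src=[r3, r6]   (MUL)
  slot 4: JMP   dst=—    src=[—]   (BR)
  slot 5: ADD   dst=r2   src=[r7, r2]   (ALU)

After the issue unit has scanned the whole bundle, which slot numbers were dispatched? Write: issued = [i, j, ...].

issued = [0, 1, 4]

  0. ALU→r6 ⇒ go  {0A/2Mu/1Ld/1B | 6r 1w}
  1. MEM→r5 ⇒ go  {0A/2Mu/0Ld/1B | 5r 0w}
  2. MUL→r7 ⇒ no(WR_PORT)  {0A/2Mu/0Ld/1B | 5r 0w}
  3. MUL→r8 ⇒ no(WR_PORT)  {0A/2Mu/0Ld/1B | 5r 0w}
  4. BR ⇒ go  {0A/2Mu/0Ld/0B | 5r 0w}
  5. ALU→r2 ⇒ no(FU)  {0A/2Mu/0Ld/0B | 5r 0w}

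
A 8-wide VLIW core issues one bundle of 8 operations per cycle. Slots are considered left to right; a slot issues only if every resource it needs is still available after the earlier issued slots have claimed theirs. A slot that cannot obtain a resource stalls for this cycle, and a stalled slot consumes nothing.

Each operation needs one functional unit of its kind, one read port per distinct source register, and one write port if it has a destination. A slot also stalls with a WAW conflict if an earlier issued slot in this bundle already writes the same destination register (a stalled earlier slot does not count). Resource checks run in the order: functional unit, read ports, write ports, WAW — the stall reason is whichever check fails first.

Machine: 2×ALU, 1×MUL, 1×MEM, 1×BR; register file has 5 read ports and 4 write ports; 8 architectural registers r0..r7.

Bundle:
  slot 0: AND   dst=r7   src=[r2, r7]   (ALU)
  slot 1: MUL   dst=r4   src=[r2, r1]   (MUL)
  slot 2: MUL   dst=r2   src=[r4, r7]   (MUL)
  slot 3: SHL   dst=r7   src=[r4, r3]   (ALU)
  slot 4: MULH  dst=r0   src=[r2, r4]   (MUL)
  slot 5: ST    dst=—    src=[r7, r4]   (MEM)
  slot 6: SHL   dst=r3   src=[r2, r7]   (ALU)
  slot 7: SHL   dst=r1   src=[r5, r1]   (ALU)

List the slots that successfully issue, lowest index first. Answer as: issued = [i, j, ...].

issued = [0, 1]

  0. ALU→r7 ⇒ go  {1A/1Mu/1Ld/1B | 3r 3w}
  1. MUL→r4 ⇒ go  {1A/0Mu/1Ld/1B | 1r 2w}
  2. MUL→r2 ⇒ no(FU)  {1A/0Mu/1Ld/1B | 1r 2w}
  3. ALU→r7 ⇒ no(RD_PORT)  {1A/0Mu/1Ld/1B | 1r 2w}
  4. MUL→r0 ⇒ no(FU)  {1A/0Mu/1Ld/1B | 1r 2w}
  5. MEM ⇒ no(RD_PORT)  {1A/0Mu/1Ld/1B | 1r 2w}
  6. ALU→r3 ⇒ no(RD_PORT)  {1A/0Mu/1Ld/1B | 1r 2w}
  7. ALU→r1 ⇒ no(RD_PORT)  {1A/0Mu/1Ld/1B | 1r 2w}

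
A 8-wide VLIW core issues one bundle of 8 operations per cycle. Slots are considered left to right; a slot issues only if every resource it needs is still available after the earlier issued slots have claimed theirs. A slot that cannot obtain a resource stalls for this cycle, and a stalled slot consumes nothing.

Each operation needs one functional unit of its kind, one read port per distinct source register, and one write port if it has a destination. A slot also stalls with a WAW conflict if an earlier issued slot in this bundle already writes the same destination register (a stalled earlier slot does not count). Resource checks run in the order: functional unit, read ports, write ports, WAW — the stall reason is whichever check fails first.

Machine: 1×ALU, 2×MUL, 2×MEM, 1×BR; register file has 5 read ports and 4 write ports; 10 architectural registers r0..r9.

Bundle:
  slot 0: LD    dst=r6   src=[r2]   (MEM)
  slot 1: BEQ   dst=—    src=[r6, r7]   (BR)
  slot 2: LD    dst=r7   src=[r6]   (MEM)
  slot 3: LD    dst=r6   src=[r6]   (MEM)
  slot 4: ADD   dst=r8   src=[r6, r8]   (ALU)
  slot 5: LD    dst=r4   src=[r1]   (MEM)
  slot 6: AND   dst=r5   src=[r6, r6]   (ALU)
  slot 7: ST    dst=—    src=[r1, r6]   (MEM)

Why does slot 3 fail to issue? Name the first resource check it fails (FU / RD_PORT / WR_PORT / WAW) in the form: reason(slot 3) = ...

reason(slot 3) = FU

(0) want 1×MEM +1rd +1wr — yes → AL1|MU2|ME1|BR1|rd4|wr3
(1) want 1×BR +2rd +0wr — yes → AL1|MU2|ME1|BR0|rd2|wr3
(2) want 1×MEM +1rd +1wr — yes → AL1|MU2|ME0|BR0|rd1|wr2
(3) want 1×MEM +1rd +1wr — FU → AL1|MU2|ME0|BR0|rd1|wr2
(4) want 1×ALU +2rd +1wr — RD_PORT → AL1|MU2|ME0|BR0|rd1|wr2
(5) want 1×MEM +1rd +1wr — FU → AL1|MU2|ME0|BR0|rd1|wr2
(6) want 1×ALU +1rd +1wr — yes → AL0|MU2|ME0|BR0|rd0|wr1
(7) want 1×MEM +2rd +0wr — FU → AL0|MU2|ME0|BR0|rd0|wr1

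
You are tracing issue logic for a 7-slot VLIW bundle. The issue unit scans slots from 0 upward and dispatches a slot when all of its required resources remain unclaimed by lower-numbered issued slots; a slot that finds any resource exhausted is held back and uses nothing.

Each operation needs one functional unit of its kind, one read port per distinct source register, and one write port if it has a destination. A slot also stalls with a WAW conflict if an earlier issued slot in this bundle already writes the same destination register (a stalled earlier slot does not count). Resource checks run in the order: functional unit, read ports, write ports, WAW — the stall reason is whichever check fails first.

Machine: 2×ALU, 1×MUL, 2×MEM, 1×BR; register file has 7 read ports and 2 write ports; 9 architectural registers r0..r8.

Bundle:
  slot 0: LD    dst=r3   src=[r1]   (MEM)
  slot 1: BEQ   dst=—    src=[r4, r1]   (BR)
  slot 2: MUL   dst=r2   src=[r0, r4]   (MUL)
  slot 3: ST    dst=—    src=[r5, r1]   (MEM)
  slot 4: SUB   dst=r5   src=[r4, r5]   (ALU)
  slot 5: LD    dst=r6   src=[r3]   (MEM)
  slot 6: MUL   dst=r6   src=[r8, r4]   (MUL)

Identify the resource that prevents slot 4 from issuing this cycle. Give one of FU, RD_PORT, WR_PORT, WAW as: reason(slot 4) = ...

reason(slot 4) = RD_PORT

(0) want 1×MEM +1rd +1wr — yes → AL2|MU1|ME1|BR1|rd6|wr1
(1) want 1×BR +2rd +0wr — yes → AL2|MU1|ME1|BR0|rd4|wr1
(2) want 1×MUL +2rd +1wr — yes → AL2|MU0|ME1|BR0|rd2|wr0
(3) want 1×MEM +2rd +0wr — yes → AL2|MU0|ME0|BR0|rd0|wr0
(4) want 1×ALU +2rd +1wr — RD_PORT → AL2|MU0|ME0|BR0|rd0|wr0
(5) want 1×MEM +1rd +1wr — FU → AL2|MU0|ME0|BR0|rd0|wr0
(6) want 1×MUL +2rd +1wr — FU → AL2|MU0|ME0|BR0|rd0|wr0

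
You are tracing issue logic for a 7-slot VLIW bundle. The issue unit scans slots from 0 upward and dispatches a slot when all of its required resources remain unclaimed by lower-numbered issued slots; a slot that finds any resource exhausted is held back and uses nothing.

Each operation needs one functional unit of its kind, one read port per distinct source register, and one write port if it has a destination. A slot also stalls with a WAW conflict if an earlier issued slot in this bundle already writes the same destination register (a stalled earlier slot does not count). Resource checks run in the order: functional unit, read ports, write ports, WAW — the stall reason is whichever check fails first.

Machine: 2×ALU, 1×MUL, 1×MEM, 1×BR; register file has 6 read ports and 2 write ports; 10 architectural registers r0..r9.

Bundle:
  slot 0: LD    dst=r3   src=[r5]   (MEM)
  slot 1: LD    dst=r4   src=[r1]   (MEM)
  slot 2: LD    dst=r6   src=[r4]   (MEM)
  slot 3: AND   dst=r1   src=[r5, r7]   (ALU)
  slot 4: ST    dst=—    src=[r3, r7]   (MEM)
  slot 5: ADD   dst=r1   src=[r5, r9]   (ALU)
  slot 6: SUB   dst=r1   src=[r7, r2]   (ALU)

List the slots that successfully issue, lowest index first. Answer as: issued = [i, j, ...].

issued = [0, 3]

  0. MEM→r3 ⇒ go  {2A/1Mu/0Ld/1B | 5r 1w}
  1. MEM→r4 ⇒ no(FU)  {2A/1Mu/0Ld/1B | 5r 1w}
  2. MEM→r6 ⇒ no(FU)  {2A/1Mu/0Ld/1B | 5r 1w}
  3. ALU→r1 ⇒ go  {1A/1Mu/0Ld/1B | 3r 0w}
  4. MEM ⇒ no(FU)  {1A/1Mu/0Ld/1B | 3r 0w}
  5. ALU→r1 ⇒ no(WR_PORT)  {1A/1Mu/0Ld/1B | 3r 0w}
  6. ALU→r1 ⇒ no(WR_PORT)  {1A/1Mu/0Ld/1B | 3r 0w}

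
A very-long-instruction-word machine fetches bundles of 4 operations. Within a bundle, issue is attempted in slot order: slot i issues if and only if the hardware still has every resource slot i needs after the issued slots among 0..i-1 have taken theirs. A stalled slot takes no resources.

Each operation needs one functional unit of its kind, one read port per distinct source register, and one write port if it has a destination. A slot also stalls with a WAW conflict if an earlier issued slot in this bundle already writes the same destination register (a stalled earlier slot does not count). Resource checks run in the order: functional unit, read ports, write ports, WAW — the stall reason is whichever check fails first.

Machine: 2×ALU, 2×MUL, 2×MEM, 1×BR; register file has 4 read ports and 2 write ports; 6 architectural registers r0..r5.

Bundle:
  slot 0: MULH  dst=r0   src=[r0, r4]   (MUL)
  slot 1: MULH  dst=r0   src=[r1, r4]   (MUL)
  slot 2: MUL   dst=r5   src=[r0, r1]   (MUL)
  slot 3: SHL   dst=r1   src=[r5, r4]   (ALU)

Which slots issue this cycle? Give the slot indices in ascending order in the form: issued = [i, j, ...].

issued = [0, 2]

(0) want 1×MUL +2rd +1wr — yes → AL2|MU1|ME2|BR1|rd2|wr1
(1) want 1×MUL +2rd +1wr — WAW → AL2|MU1|ME2|BR1|rd2|wr1
(2) want 1×MUL +2rd +1wr — yes → AL2|MU0|ME2|BR1|rd0|wr0
(3) want 1×ALU +2rd +1wr — RD_PORT → AL2|MU0|ME2|BR1|rd0|wr0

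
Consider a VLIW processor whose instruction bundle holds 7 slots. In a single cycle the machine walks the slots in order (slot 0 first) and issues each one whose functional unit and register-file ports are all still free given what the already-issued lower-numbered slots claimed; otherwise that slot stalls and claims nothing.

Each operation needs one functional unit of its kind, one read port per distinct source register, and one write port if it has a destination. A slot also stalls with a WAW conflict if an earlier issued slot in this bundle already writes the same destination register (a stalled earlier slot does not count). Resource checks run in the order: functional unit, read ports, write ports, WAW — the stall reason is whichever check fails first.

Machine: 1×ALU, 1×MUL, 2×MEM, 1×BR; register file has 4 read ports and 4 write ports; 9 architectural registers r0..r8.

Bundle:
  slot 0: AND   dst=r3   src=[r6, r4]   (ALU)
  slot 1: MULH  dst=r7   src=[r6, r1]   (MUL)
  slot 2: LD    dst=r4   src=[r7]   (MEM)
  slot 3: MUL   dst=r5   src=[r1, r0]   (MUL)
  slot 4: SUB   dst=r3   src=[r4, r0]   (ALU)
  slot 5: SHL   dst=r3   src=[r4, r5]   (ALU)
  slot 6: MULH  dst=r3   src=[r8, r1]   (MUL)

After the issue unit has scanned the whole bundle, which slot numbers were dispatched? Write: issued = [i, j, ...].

issued = [0, 1]

[0] ALU needs rd=2 wr=1: ok; after: ALU=0 MUL=1 MEM=2 BR=1, R=2, W=3
[1] MUL needs rd=2 wr=1: ok; after: ALU=0 MUL=0 MEM=2 BR=1, R=0, W=2
[2] MEM needs rd=1 wr=1: RD_PORT; after: ALU=0 MUL=0 MEM=2 BR=1, R=0, W=2
[3] MUL needs rd=2 wr=1: FU; after: ALU=0 MUL=0 MEM=2 BR=1, R=0, W=2
[4] ALU needs rd=2 wr=1: FU; after: ALU=0 MUL=0 MEM=2 BR=1, R=0, W=2
[5] ALU needs rd=2 wr=1: FU; after: ALU=0 MUL=0 MEM=2 BR=1, R=0, W=2
[6] MUL needs rd=2 wr=1: FU; after: ALU=0 MUL=0 MEM=2 BR=1, R=0, W=2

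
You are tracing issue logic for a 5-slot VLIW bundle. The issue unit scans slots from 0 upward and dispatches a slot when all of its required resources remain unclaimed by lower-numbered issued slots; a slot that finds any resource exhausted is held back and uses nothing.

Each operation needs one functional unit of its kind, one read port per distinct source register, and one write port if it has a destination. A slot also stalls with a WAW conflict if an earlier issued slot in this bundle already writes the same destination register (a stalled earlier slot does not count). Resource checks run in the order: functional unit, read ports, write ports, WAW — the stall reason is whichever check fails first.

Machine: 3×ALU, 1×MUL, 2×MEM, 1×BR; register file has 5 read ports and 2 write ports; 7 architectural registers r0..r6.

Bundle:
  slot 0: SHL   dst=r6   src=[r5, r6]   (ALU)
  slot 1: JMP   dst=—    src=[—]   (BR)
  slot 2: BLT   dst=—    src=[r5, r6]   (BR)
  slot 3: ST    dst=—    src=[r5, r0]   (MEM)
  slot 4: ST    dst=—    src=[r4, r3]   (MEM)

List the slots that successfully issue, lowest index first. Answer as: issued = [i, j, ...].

  0. ALU→r6 ⇒ go  {2A/1Mu/2Ld/1B | 3r 1w}
  1. BR ⇒ go  {2A/1Mu/2Ld/0B | 3r 1w}
  2. BR ⇒ no(FU)  {2A/1Mu/2Ld/0B | 3r 1w}
  3. MEM ⇒ go  {2A/1Mu/1Ld/0B | 1r 1w}
  4. MEM ⇒ no(RD_PORT)  {2A/1Mu/1Ld/0B | 1r 1w}

issued = [0, 1, 3]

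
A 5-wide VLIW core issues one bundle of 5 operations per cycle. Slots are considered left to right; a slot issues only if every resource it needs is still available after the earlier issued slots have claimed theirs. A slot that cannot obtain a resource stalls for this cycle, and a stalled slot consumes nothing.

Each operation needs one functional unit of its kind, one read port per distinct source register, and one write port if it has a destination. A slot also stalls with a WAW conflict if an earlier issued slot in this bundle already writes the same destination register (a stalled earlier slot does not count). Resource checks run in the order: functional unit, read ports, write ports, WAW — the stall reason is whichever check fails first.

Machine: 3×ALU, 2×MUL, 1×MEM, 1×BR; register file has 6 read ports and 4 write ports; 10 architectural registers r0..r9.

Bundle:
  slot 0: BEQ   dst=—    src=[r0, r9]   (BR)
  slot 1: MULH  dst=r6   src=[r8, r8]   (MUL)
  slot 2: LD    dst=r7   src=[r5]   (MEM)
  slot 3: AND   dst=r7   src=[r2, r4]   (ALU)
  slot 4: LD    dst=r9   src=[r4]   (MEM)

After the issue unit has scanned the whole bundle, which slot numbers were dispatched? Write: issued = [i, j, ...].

[0] BR needs rd=2 wr=0: ok; after: ALU=3 MUL=2 MEM=1 BR=0, R=4, W=4
[1] MUL needs rd=1 wr=1: ok; after: ALU=3 MUL=1 MEM=1 BR=0, R=3, W=3
[2] MEM needs rd=1 wr=1: ok; after: ALU=3 MUL=1 MEM=0 BR=0, R=2, W=2
[3] ALU needs rd=2 wr=1: WAW; after: ALU=3 MUL=1 MEM=0 BR=0, R=2, W=2
[4] MEM needs rd=1 wr=1: FU; after: ALU=3 MUL=1 MEM=0 BR=0, R=2, W=2

issued = [0, 1, 2]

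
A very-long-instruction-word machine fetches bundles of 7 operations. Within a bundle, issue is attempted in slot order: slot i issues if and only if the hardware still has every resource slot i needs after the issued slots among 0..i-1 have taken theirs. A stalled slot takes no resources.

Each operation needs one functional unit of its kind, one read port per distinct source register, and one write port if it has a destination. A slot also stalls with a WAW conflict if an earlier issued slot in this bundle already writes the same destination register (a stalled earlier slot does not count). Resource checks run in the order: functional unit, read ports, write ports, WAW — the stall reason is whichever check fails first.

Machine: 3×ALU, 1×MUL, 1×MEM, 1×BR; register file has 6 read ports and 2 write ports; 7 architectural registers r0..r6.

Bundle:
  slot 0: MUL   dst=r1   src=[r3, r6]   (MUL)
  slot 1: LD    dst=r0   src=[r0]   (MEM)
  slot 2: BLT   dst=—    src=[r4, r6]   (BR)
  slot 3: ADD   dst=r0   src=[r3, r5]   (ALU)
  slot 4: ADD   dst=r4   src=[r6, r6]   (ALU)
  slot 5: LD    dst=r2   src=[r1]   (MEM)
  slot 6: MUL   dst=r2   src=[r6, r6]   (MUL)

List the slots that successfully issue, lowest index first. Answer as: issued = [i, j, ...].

issued = [0, 1, 2]

[0] MUL needs rd=2 wr=1: ok; after: ALU=3 MUL=0 MEM=1 BR=1, R=4, W=1
[1] MEM needs rd=1 wr=1: ok; after: ALU=3 MUL=0 MEM=0 BR=1, R=3, W=0
[2] BR needs rd=2 wr=0: ok; after: ALU=3 MUL=0 MEM=0 BR=0, R=1, W=0
[3] ALU needs rd=2 wr=1: RD_PORT; after: ALU=3 MUL=0 MEM=0 BR=0, R=1, W=0
[4] ALU needs rd=1 wr=1: WR_PORT; after: ALU=3 MUL=0 MEM=0 BR=0, R=1, W=0
[5] MEM needs rd=1 wr=1: FU; after: ALU=3 MUL=0 MEM=0 BR=0, R=1, W=0
[6] MUL needs rd=1 wr=1: FU; after: ALU=3 MUL=0 MEM=0 BR=0, R=1, W=0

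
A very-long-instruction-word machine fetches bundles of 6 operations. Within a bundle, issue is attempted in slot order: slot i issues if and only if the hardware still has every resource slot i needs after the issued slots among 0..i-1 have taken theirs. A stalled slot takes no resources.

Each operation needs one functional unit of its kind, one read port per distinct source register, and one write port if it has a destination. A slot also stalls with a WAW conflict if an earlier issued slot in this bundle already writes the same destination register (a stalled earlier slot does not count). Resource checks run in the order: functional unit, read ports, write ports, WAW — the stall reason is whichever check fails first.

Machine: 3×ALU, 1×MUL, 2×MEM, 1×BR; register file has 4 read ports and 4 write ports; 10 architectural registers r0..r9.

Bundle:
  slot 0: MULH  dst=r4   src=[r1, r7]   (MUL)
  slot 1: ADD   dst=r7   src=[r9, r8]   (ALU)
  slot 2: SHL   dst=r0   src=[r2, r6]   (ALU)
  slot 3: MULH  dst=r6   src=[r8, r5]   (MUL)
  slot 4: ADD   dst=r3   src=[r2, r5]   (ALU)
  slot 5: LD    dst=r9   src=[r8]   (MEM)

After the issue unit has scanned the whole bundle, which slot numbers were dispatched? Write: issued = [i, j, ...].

(0) want 1×MUL +2rd +1wr — yes → AL3|MU0|ME2|BR1|rd2|wr3
(1) want 1×ALU +2rd +1wr — yes → AL2|MU0|ME2|BR1|rd0|wr2
(2) want 1×ALU +2rd +1wr — RD_PORT → AL2|MU0|ME2|BR1|rd0|wr2
(3) want 1×MUL +2rd +1wr — FU → AL2|MU0|ME2|BR1|rd0|wr2
(4) want 1×ALU +2rd +1wr — RD_PORT → AL2|MU0|ME2|BR1|rd0|wr2
(5) want 1×MEM +1rd +1wr — RD_PORT → AL2|MU0|ME2|BR1|rd0|wr2

issued = [0, 1]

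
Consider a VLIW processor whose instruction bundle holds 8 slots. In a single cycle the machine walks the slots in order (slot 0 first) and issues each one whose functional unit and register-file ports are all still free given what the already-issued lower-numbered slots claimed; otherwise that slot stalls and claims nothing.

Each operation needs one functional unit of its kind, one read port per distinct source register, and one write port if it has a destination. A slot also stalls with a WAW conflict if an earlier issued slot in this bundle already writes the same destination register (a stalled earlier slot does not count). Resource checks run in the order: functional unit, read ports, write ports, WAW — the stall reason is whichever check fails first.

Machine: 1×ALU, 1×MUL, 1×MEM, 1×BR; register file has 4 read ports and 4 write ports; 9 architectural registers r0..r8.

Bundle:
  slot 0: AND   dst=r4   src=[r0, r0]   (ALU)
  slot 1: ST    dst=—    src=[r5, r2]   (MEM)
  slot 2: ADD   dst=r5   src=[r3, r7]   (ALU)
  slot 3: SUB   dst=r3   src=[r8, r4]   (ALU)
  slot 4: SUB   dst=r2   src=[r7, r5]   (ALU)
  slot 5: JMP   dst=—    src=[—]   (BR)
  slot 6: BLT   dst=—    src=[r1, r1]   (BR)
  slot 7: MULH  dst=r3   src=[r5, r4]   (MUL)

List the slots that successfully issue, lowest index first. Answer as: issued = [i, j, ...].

issued = [0, 1, 5]

#0 ALU src=r0,r0 dispatched  <A:0 Mu:1 Ld:1 B:1 rd:3 wr:3>
#1 MEM src=r5,r2 dispatched  <A:0 Mu:1 Ld:0 B:1 rd:1 wr:3>
#2 ALU src=r3,r7 held:FU  <A:0 Mu:1 Ld:0 B:1 rd:1 wr:3>
#3 ALU src=r8,r4 held:FU  <A:0 Mu:1 Ld:0 B:1 rd:1 wr:3>
#4 ALU src=r7,r5 held:FU  <A:0 Mu:1 Ld:0 B:1 rd:1 wr:3>
#5 BR src=- dispatched  <A:0 Mu:1 Ld:0 B:0 rd:1 wr:3>
#6 BR src=r1,r1 held:FU  <A:0 Mu:1 Ld:0 B:0 rd:1 wr:3>
#7 MUL src=r5,r4 held:RD_PORT  <A:0 Mu:1 Ld:0 B:0 rd:1 wr:3>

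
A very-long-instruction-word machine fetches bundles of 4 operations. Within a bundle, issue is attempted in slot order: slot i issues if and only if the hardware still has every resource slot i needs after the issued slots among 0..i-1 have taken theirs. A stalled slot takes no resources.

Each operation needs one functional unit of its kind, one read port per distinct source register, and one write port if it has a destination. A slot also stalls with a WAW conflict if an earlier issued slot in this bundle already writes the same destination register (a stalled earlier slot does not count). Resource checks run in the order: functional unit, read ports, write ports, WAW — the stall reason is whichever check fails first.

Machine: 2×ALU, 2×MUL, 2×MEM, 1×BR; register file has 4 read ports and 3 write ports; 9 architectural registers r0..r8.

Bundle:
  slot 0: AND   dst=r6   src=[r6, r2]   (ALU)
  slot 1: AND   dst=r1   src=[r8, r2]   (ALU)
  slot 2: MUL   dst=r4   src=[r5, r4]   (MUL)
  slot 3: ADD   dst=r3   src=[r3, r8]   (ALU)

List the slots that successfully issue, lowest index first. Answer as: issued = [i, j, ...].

[0] ALU needs rd=2 wr=1: ok; after: ALU=1 MUL=2 MEM=2 BR=1, R=2, W=2
[1] ALU needs rd=2 wr=1: ok; after: ALU=0 MUL=2 MEM=2 BR=1, R=0, W=1
[2] MUL needs rd=2 wr=1: RD_PORT; after: ALU=0 MUL=2 MEM=2 BR=1, R=0, W=1
[3] ALU needs rd=2 wr=1: FU; after: ALU=0 MUL=2 MEM=2 BR=1, R=0, W=1

issued = [0, 1]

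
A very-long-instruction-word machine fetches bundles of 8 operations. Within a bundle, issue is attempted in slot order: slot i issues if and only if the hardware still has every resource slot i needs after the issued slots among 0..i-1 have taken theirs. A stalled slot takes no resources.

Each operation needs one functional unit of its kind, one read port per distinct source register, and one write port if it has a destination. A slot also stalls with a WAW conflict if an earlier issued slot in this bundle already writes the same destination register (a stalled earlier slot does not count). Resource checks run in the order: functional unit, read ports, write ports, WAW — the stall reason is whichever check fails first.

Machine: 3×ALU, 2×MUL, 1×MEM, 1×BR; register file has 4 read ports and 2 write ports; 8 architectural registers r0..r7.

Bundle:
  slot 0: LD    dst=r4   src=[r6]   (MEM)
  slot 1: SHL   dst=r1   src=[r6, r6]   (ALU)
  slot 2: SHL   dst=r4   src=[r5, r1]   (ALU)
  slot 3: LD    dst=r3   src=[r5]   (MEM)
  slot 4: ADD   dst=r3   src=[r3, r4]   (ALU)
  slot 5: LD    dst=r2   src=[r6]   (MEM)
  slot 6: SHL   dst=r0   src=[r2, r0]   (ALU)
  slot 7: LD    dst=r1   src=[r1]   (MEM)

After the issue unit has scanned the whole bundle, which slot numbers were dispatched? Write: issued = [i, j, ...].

(0) want 1×MEM +1rd +1wr — yes → AL3|MU2|ME0|BR1|rd3|wr1
(1) want 1×ALU +1rd +1wr — yes → AL2|MU2|ME0|BR1|rd2|wr0
(2) want 1×ALU +2rd +1wr — WR_PORT → AL2|MU2|ME0|BR1|rd2|wr0
(3) want 1×MEM +1rd +1wr — FU → AL2|MU2|ME0|BR1|rd2|wr0
(4) want 1×ALU +2rd +1wr — WR_PORT → AL2|MU2|ME0|BR1|rd2|wr0
(5) want 1×MEM +1rd +1wr — FU → AL2|MU2|ME0|BR1|rd2|wr0
(6) want 1×ALU +2rd +1wr — WR_PORT → AL2|MU2|ME0|BR1|rd2|wr0
(7) want 1×MEM +1rd +1wr — FU → AL2|MU2|ME0|BR1|rd2|wr0

issued = [0, 1]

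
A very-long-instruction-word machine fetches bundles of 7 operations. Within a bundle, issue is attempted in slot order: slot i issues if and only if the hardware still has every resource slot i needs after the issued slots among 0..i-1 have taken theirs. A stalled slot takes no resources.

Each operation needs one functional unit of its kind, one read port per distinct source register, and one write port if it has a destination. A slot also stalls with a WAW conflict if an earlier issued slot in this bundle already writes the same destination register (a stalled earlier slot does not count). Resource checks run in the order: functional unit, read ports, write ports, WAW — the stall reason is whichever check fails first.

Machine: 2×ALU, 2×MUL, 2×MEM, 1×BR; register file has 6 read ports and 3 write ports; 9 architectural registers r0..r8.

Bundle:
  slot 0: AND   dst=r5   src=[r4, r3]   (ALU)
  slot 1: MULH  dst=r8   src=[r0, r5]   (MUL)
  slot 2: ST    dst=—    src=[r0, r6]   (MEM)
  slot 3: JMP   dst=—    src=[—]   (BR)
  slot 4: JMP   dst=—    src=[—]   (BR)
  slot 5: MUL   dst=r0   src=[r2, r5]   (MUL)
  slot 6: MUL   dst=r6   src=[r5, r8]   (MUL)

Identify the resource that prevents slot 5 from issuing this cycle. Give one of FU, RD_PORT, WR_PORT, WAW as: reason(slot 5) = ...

#0 ALU src=r4,r3 dispatched  <A:1 Mu:2 Ld:2 B:1 rd:4 wr:2>
#1 MUL src=r0,r5 dispatched  <A:1 Mu:1 Ld:2 B:1 rd:2 wr:1>
#2 MEM src=r0,r6 dispatched  <A:1 Mu:1 Ld:1 B:1 rd:0 wr:1>
#3 BR src=- dispatched  <A:1 Mu:1 Ld:1 B:0 rd:0 wr:1>
#4 BR src=- held:FU  <A:1 Mu:1 Ld:1 B:0 rd:0 wr:1>
#5 MUL src=r2,r5 held:RD_PORT  <A:1 Mu:1 Ld:1 B:0 rd:0 wr:1>
#6 MUL src=r5,r8 held:RD_PORT  <A:1 Mu:1 Ld:1 B:0 rd:0 wr:1>

reason(slot 5) = RD_PORT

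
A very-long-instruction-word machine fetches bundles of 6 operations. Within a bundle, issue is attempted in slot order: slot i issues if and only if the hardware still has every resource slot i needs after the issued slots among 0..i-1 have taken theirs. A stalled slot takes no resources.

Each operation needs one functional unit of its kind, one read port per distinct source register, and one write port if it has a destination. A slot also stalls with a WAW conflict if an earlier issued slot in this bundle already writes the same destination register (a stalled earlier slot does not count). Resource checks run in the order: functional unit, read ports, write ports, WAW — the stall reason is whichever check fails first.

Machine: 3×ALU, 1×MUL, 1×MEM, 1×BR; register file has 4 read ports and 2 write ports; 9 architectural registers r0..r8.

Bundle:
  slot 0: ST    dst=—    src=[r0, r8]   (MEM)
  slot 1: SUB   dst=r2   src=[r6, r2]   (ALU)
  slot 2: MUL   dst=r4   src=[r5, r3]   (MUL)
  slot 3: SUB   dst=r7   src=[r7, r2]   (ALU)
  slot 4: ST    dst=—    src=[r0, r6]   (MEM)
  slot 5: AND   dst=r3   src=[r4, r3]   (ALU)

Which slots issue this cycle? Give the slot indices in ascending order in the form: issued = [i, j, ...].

issued = [0, 1]

#0 MEM src=r0,r8 dispatched  <A:3 Mu:1 Ld:0 B:1 rd:2 wr:2>
#1 ALU src=r6,r2 dispatched  <A:2 Mu:1 Ld:0 B:1 rd:0 wr:1>
#2 MUL src=r5,r3 held:RD_PORT  <A:2 Mu:1 Ld:0 B:1 rd:0 wr:1>
#3 ALU src=r7,r2 held:RD_PORT  <A:2 Mu:1 Ld:0 B:1 rd:0 wr:1>
#4 MEM src=r0,r6 held:FU  <A:2 Mu:1 Ld:0 B:1 rd:0 wr:1>
#5 ALU src=r4,r3 held:RD_PORT  <A:2 Mu:1 Ld:0 B:1 rd:0 wr:1>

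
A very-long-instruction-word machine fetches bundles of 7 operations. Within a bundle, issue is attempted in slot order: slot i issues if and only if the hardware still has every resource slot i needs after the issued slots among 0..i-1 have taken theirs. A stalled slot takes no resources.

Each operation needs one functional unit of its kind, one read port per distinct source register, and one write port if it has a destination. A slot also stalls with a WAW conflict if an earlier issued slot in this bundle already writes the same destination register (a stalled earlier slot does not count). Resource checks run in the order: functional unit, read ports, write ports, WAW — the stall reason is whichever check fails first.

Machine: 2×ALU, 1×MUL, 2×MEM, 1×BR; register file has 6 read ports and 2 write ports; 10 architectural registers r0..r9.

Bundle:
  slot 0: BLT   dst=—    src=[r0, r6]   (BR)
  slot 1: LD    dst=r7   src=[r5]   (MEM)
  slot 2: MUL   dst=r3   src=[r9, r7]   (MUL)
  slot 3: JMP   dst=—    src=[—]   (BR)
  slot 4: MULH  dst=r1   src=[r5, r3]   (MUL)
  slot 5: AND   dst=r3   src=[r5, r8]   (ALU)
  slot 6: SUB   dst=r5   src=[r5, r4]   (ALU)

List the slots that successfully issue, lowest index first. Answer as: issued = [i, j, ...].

#0 BR src=r0,r6 dispatched  <A:2 Mu:1 Ld:2 B:0 rd:4 wr:2>
#1 MEM src=r5 dispatched  <A:2 Mu:1 Ld:1 B:0 rd:3 wr:1>
#2 MUL src=r9,r7 dispatched  <A:2 Mu:0 Ld:1 B:0 rd:1 wr:0>
#3 BR src=- held:FU  <A:2 Mu:0 Ld:1 B:0 rd:1 wr:0>
#4 MUL src=r5,r3 held:FU  <A:2 Mu:0 Ld:1 B:0 rd:1 wr:0>
#5 ALU src=r5,r8 held:RD_PORT  <A:2 Mu:0 Ld:1 B:0 rd:1 wr:0>
#6 ALU src=r5,r4 held:RD_PORT  <A:2 Mu:0 Ld:1 B:0 rd:1 wr:0>

issued = [0, 1, 2]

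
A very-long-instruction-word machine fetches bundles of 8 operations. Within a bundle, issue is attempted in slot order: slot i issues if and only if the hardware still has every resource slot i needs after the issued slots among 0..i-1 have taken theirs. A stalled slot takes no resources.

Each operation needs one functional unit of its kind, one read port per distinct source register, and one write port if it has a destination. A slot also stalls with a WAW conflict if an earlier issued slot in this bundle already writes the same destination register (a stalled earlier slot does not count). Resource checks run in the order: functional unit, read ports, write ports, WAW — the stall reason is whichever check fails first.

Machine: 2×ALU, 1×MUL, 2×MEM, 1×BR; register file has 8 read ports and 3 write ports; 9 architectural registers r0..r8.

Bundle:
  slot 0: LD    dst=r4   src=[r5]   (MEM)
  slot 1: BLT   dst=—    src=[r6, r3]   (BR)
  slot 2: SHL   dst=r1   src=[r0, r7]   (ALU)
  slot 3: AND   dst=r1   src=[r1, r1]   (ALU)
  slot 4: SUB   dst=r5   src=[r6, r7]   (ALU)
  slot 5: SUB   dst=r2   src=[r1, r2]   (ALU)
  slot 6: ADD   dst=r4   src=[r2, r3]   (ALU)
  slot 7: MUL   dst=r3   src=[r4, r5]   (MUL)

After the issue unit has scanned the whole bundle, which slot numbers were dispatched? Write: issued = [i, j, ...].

[0] MEM needs rd=1 wr=1: ok; after: ALU=2 MUL=1 MEM=1 BR=1, R=7, W=2
[1] BR needs rd=2 wr=0: ok; after: ALU=2 MUL=1 MEM=1 BR=0, R=5, W=2
[2] ALU needs rd=2 wr=1: ok; after: ALU=1 MUL=1 MEM=1 BR=0, R=3, W=1
[3] ALU needs rd=1 wr=1: WAW; after: ALU=1 MUL=1 MEM=1 BR=0, R=3, W=1
[4] ALU needs rd=2 wr=1: ok; after: ALU=0 MUL=1 MEM=1 BR=0, R=1, W=0
[5] ALU needs rd=2 wr=1: FU; after: ALU=0 MUL=1 MEM=1 BR=0, R=1, W=0
[6] ALU needs rd=2 wr=1: FU; after: ALU=0 MUL=1 MEM=1 BR=0, R=1, W=0
[7] MUL needs rd=2 wr=1: RD_PORT; after: ALU=0 MUL=1 MEM=1 BR=0, R=1, W=0

issued = [0, 1, 2, 4]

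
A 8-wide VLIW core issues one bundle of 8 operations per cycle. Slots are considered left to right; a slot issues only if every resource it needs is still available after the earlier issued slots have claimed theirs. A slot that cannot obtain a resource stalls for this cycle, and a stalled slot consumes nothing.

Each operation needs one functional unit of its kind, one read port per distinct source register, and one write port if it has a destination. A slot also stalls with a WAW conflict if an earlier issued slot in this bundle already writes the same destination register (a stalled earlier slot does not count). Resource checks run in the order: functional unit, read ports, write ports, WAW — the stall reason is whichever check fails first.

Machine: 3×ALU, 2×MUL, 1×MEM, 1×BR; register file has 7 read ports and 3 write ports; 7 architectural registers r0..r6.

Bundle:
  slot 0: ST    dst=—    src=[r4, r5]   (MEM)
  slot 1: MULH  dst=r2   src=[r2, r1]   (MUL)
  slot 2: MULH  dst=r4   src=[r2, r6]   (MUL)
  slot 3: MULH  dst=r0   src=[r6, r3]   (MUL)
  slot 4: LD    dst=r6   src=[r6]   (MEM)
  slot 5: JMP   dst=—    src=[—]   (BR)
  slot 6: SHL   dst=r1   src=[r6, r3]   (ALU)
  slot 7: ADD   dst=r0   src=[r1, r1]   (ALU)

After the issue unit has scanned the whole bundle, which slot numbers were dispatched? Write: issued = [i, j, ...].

slot 0 (MEM): ISSUE — free A3,Mu2,Ld0,B1 rp5 wp3
slot 1 (MUL): ISSUE — free A3,Mu1,Ld0,B1 rp3 wp2
slot 2 (MUL): ISSUE — free A3,Mu0,Ld0,B1 rp1 wp1
slot 3 (MUL): stall FU — free A3,Mu0,Ld0,B1 rp1 wp1
slot 4 (MEM): stall FU — free A3,Mu0,Ld0,B1 rp1 wp1
slot 5 (BR): ISSUE — free A3,Mu0,Ld0,B0 rp1 wp1
slot 6 (ALU): stall RD_PORT — free A3,Mu0,Ld0,B0 rp1 wp1
slot 7 (ALU): ISSUE — free A2,Mu0,Ld0,B0 rp0 wp0

issued = [0, 1, 2, 5, 7]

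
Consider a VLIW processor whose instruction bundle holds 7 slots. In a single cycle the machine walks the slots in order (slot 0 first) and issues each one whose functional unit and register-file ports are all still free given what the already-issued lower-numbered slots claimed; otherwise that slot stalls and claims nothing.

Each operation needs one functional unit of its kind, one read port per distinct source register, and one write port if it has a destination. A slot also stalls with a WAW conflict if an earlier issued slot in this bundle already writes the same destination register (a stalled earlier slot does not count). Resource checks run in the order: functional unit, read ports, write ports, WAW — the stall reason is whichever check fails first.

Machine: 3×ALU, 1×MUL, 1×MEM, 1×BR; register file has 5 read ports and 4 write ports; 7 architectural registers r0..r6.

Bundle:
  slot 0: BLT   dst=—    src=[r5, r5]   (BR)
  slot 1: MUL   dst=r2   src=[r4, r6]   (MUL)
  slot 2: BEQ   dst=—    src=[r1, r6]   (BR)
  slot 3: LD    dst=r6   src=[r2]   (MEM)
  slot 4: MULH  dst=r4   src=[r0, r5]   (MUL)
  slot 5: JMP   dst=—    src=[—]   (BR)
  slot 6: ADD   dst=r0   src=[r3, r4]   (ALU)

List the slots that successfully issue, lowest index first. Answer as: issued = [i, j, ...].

issued = [0, 1, 3]

  0. BR ⇒ go  {3A/1Mu/1Ld/0B | 4r 4w}
  1. MUL→r2 ⇒ go  {3A/0Mu/1Ld/0B | 2r 3w}
  2. BR ⇒ no(FU)  {3A/0Mu/1Ld/0B | 2r 3w}
  3. MEM→r6 ⇒ go  {3A/0Mu/0Ld/0B | 1r 2w}
  4. MUL→r4 ⇒ no(FU)  {3A/0Mu/0Ld/0B | 1r 2w}
  5. BR ⇒ no(FU)  {3A/0Mu/0Ld/0B | 1r 2w}
  6. ALU→r0 ⇒ no(RD_PORT)  {3A/0Mu/0Ld/0B | 1r 2w}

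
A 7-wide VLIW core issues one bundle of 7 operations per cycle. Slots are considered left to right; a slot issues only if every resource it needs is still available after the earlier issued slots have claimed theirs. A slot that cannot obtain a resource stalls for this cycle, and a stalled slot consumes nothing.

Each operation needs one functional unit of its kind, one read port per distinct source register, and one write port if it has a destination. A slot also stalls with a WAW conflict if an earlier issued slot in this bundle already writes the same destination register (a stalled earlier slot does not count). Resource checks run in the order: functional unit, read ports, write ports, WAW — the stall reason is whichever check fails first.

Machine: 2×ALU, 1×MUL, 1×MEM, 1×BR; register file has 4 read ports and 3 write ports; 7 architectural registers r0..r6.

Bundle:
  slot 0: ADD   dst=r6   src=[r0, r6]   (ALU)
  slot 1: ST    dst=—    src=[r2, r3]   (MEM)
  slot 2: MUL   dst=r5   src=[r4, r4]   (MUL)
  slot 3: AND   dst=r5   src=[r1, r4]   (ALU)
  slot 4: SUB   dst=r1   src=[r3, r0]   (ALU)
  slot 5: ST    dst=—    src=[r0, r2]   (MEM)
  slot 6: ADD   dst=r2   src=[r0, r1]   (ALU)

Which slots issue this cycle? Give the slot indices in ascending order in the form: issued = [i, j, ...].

issued = [0, 1]

  0. ALU→r6 ⇒ go  {1A/1Mu/1Ld/1B | 2r 2w}
  1. MEM ⇒ go  {1A/1Mu/0Ld/1B | 0r 2w}
  2. MUL→r5 ⇒ no(RD_PORT)  {1A/1Mu/0Ld/1B | 0r 2w}
  3. ALU→r5 ⇒ no(RD_PORT)  {1A/1Mu/0Ld/1B | 0r 2w}
  4. ALU→r1 ⇒ no(RD_PORT)  {1A/1Mu/0Ld/1B | 0r 2w}
  5. MEM ⇒ no(FU)  {1A/1Mu/0Ld/1B | 0r 2w}
  6. ALU→r2 ⇒ no(RD_PORT)  {1A/1Mu/0Ld/1B | 0r 2w}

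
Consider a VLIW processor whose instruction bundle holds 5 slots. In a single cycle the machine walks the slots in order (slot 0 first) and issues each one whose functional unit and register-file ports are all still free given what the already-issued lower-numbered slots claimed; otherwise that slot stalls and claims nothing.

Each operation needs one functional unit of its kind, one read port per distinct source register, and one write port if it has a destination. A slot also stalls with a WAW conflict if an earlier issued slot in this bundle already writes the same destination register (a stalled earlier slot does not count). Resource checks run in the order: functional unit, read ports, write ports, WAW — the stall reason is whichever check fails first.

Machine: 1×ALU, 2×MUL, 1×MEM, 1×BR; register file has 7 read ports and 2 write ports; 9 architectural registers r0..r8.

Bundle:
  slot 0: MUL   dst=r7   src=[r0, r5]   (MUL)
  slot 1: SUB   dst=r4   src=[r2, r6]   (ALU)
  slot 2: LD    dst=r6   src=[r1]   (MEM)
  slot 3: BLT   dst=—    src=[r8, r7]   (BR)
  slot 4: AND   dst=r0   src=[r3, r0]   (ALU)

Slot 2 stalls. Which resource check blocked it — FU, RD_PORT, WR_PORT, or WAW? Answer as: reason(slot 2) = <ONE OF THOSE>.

reason(slot 2) = WR_PORT

  0. MUL→r7 ⇒ go  {1A/1Mu/1Ld/1B | 5r 1w}
  1. ALU→r4 ⇒ go  {0A/1Mu/1Ld/1B | 3r 0w}
  2. MEM→r6 ⇒ no(WR_PORT)  {0A/1Mu/1Ld/1B | 3r 0w}
  3. BR ⇒ go  {0A/1Mu/1Ld/0B | 1r 0w}
  4. ALU→r0 ⇒ no(FU)  {0A/1Mu/1Ld/0B | 1r 0w}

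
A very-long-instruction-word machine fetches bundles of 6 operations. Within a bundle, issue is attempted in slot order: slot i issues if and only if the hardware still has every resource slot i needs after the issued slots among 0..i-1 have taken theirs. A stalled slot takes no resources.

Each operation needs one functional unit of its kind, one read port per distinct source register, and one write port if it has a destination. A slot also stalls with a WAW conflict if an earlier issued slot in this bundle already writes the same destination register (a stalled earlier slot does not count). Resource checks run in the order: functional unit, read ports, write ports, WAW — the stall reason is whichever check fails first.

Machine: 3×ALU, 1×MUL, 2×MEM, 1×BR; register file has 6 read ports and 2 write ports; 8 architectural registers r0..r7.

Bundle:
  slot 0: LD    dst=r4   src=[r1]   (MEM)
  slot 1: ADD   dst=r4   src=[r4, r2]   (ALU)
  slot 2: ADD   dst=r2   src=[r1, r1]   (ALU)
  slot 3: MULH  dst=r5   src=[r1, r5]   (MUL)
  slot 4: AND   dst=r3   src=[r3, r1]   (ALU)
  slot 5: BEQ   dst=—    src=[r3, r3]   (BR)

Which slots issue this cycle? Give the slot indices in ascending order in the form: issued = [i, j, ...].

  0. MEM→r4 ⇒ go  {3A/1Mu/1Ld/1B | 5r 1w}
  1. ALU→r4 ⇒ no(WAW)  {3A/1Mu/1Ld/1B | 5r 1w}
  2. ALU→r2 ⇒ go  {2A/1Mu/1Ld/1B | 4r 0w}
  3. MUL→r5 ⇒ no(WR_PORT)  {2A/1Mu/1Ld/1B | 4r 0w}
  4. ALU→r3 ⇒ no(WR_PORT)  {2A/1Mu/1Ld/1B | 4r 0w}
  5. BR ⇒ go  {2A/1Mu/1Ld/0B | 3r 0w}

issued = [0, 2, 5]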